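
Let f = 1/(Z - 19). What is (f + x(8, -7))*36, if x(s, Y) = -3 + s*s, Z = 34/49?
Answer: 656016/299 ≈ 2194.0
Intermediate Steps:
Z = 34/49 (Z = 34*(1/49) = 34/49 ≈ 0.69388)
x(s, Y) = -3 + s**2
f = -49/897 (f = 1/(34/49 - 19) = 1/(-897/49) = -49/897 ≈ -0.054627)
(f + x(8, -7))*36 = (-49/897 + (-3 + 8**2))*36 = (-49/897 + (-3 + 64))*36 = (-49/897 + 61)*36 = (54668/897)*36 = 656016/299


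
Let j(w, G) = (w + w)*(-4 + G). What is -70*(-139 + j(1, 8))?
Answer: 9170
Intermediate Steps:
j(w, G) = 2*w*(-4 + G) (j(w, G) = (2*w)*(-4 + G) = 2*w*(-4 + G))
-70*(-139 + j(1, 8)) = -70*(-139 + 2*1*(-4 + 8)) = -70*(-139 + 2*1*4) = -70*(-139 + 8) = -70*(-131) = 9170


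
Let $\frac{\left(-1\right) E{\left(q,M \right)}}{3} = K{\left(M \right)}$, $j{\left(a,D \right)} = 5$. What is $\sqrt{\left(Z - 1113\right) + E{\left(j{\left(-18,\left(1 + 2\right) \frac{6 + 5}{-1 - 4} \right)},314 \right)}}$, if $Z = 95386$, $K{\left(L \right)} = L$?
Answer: $\sqrt{93331} \approx 305.5$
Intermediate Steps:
$E{\left(q,M \right)} = - 3 M$
$\sqrt{\left(Z - 1113\right) + E{\left(j{\left(-18,\left(1 + 2\right) \frac{6 + 5}{-1 - 4} \right)},314 \right)}} = \sqrt{\left(95386 - 1113\right) - 942} = \sqrt{94273 - 942} = \sqrt{93331}$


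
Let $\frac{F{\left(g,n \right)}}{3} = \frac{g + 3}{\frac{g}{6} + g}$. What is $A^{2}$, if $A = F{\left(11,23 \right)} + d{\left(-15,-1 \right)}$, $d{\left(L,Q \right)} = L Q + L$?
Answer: $\frac{1296}{121} \approx 10.711$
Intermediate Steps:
$d{\left(L,Q \right)} = L + L Q$
$F{\left(g,n \right)} = \frac{18 \left(3 + g\right)}{7 g}$ ($F{\left(g,n \right)} = 3 \frac{g + 3}{\frac{g}{6} + g} = 3 \frac{3 + g}{g \frac{1}{6} + g} = 3 \frac{3 + g}{\frac{g}{6} + g} = 3 \frac{3 + g}{\frac{7}{6} g} = 3 \left(3 + g\right) \frac{6}{7 g} = 3 \frac{6 \left(3 + g\right)}{7 g} = \frac{18 \left(3 + g\right)}{7 g}$)
$A = \frac{36}{11}$ ($A = \frac{18 \left(3 + 11\right)}{7 \cdot 11} - 15 \left(1 - 1\right) = \frac{18}{7} \cdot \frac{1}{11} \cdot 14 - 0 = \frac{36}{11} + 0 = \frac{36}{11} \approx 3.2727$)
$A^{2} = \left(\frac{36}{11}\right)^{2} = \frac{1296}{121}$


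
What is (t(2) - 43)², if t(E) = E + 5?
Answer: 1296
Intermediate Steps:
t(E) = 5 + E
(t(2) - 43)² = ((5 + 2) - 43)² = (7 - 43)² = (-36)² = 1296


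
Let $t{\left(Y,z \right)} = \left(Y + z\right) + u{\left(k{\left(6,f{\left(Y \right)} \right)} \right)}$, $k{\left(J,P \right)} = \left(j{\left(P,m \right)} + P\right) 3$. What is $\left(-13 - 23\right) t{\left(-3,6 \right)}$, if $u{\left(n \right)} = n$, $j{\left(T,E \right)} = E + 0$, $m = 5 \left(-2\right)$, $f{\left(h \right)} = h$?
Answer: $1296$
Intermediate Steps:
$m = -10$
$j{\left(T,E \right)} = E$
$k{\left(J,P \right)} = -30 + 3 P$ ($k{\left(J,P \right)} = \left(-10 + P\right) 3 = -30 + 3 P$)
$t{\left(Y,z \right)} = -30 + z + 4 Y$ ($t{\left(Y,z \right)} = \left(Y + z\right) + \left(-30 + 3 Y\right) = -30 + z + 4 Y$)
$\left(-13 - 23\right) t{\left(-3,6 \right)} = \left(-13 - 23\right) \left(-30 + 6 + 4 \left(-3\right)\right) = - 36 \left(-30 + 6 - 12\right) = \left(-36\right) \left(-36\right) = 1296$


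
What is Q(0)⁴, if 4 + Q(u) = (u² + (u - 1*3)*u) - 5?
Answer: 6561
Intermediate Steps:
Q(u) = -9 + u² + u*(-3 + u) (Q(u) = -4 + ((u² + (u - 1*3)*u) - 5) = -4 + ((u² + (u - 3)*u) - 5) = -4 + ((u² + (-3 + u)*u) - 5) = -4 + ((u² + u*(-3 + u)) - 5) = -4 + (-5 + u² + u*(-3 + u)) = -9 + u² + u*(-3 + u))
Q(0)⁴ = (-9 - 3*0 + 2*0²)⁴ = (-9 + 0 + 2*0)⁴ = (-9 + 0 + 0)⁴ = (-9)⁴ = 6561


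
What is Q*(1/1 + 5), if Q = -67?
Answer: -402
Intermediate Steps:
Q*(1/1 + 5) = -67*(1/1 + 5) = -67*(1 + 5) = -67*6 = -402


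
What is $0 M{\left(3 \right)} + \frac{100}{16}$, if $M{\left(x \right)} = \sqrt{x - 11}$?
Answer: $\frac{25}{4} \approx 6.25$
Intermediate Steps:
$M{\left(x \right)} = \sqrt{-11 + x}$
$0 M{\left(3 \right)} + \frac{100}{16} = 0 \sqrt{-11 + 3} + \frac{100}{16} = 0 \sqrt{-8} + 100 \cdot \frac{1}{16} = 0 \cdot 2 i \sqrt{2} + \frac{25}{4} = 0 + \frac{25}{4} = \frac{25}{4}$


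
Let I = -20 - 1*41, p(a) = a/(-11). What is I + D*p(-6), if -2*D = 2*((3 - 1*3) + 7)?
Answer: -713/11 ≈ -64.818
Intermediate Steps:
p(a) = -a/11 (p(a) = a*(-1/11) = -a/11)
D = -7 (D = -((3 - 1*3) + 7) = -((3 - 3) + 7) = -(0 + 7) = -7 ≈ -7.0000)
I = -61 (I = -20 - 41 = -61)
I + D*p(-6) = -61 - (-7)*(-6)/11 = -61 - 7*6/11 = -61 - 42/11 = -713/11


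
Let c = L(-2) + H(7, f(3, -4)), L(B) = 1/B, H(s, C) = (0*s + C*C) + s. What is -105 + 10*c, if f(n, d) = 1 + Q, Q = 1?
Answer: 0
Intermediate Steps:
f(n, d) = 2 (f(n, d) = 1 + 1 = 2)
H(s, C) = s + C**2 (H(s, C) = (0 + C**2) + s = C**2 + s = s + C**2)
c = 21/2 (c = 1/(-2) + (7 + 2**2) = -1/2 + (7 + 4) = -1/2 + 11 = 21/2 ≈ 10.500)
-105 + 10*c = -105 + 10*(21/2) = -105 + 105 = 0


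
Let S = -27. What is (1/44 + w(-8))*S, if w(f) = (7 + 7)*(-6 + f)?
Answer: 232821/44 ≈ 5291.4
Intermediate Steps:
w(f) = -84 + 14*f (w(f) = 14*(-6 + f) = -84 + 14*f)
(1/44 + w(-8))*S = (1/44 + (-84 + 14*(-8)))*(-27) = (1/44 + (-84 - 112))*(-27) = (1/44 - 196)*(-27) = -8623/44*(-27) = 232821/44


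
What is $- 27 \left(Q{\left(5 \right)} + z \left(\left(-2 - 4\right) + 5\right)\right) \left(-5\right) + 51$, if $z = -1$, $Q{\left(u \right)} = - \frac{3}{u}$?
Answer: $105$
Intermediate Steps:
$- 27 \left(Q{\left(5 \right)} + z \left(\left(-2 - 4\right) + 5\right)\right) \left(-5\right) + 51 = - 27 \left(- \frac{3}{5} - \left(\left(-2 - 4\right) + 5\right)\right) \left(-5\right) + 51 = - 27 \left(\left(-3\right) \frac{1}{5} - \left(-6 + 5\right)\right) \left(-5\right) + 51 = - 27 \left(- \frac{3}{5} - -1\right) \left(-5\right) + 51 = - 27 \left(- \frac{3}{5} + 1\right) \left(-5\right) + 51 = - 27 \cdot \frac{2}{5} \left(-5\right) + 51 = \left(-27\right) \left(-2\right) + 51 = 54 + 51 = 105$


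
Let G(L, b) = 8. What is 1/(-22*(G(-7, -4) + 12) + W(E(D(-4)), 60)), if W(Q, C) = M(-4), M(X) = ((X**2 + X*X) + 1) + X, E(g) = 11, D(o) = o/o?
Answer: -1/411 ≈ -0.0024331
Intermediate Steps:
D(o) = 1
M(X) = 1 + X + 2*X**2 (M(X) = ((X**2 + X**2) + 1) + X = (2*X**2 + 1) + X = (1 + 2*X**2) + X = 1 + X + 2*X**2)
W(Q, C) = 29 (W(Q, C) = 1 - 4 + 2*(-4)**2 = 1 - 4 + 2*16 = 1 - 4 + 32 = 29)
1/(-22*(G(-7, -4) + 12) + W(E(D(-4)), 60)) = 1/(-22*(8 + 12) + 29) = 1/(-22*20 + 29) = 1/(-440 + 29) = 1/(-411) = -1/411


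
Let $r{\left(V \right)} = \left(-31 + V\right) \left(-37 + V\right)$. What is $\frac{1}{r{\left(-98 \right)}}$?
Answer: $\frac{1}{17415} \approx 5.7422 \cdot 10^{-5}$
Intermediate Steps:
$r{\left(V \right)} = \left(-37 + V\right) \left(-31 + V\right)$
$\frac{1}{r{\left(-98 \right)}} = \frac{1}{1147 + \left(-98\right)^{2} - -6664} = \frac{1}{1147 + 9604 + 6664} = \frac{1}{17415}$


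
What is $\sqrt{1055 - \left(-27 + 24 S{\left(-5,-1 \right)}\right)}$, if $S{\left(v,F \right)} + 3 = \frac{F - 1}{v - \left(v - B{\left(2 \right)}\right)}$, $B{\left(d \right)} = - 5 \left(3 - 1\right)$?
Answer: $\frac{13 \sqrt{170}}{5} \approx 33.9$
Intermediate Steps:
$B{\left(d \right)} = -10$ ($B{\left(d \right)} = \left(-5\right) 2 = -10$)
$S{\left(v,F \right)} = - \frac{29}{10} - \frac{F}{10}$ ($S{\left(v,F \right)} = -3 + \frac{F - 1}{v - \left(10 + v\right)} = -3 + \frac{-1 + F}{-10} = -3 + \left(-1 + F\right) \left(- \frac{1}{10}\right) = -3 - \left(- \frac{1}{10} + \frac{F}{10}\right) = - \frac{29}{10} - \frac{F}{10}$)
$\sqrt{1055 - \left(-27 + 24 S{\left(-5,-1 \right)}\right)} = \sqrt{1055 - \left(-27 + 24 \left(- \frac{29}{10} - - \frac{1}{10}\right)\right)} = \sqrt{1055 - \left(-27 + 24 \left(- \frac{29}{10} + \frac{1}{10}\right)\right)} = \sqrt{1055 + \left(27 - - \frac{336}{5}\right)} = \sqrt{1055 + \left(27 + \frac{336}{5}\right)} = \sqrt{1055 + \frac{471}{5}} = \sqrt{\frac{5746}{5}} = \frac{13 \sqrt{170}}{5}$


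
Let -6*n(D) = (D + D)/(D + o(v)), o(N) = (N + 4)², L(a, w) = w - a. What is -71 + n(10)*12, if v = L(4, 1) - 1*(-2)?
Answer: -1389/19 ≈ -73.105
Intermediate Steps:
v = -1 (v = (1 - 1*4) - 1*(-2) = (1 - 4) + 2 = -3 + 2 = -1)
o(N) = (4 + N)²
n(D) = -D/(3*(9 + D)) (n(D) = -(D + D)/(6*(D + (4 - 1)²)) = -2*D/(6*(D + 3²)) = -2*D/(6*(D + 9)) = -2*D/(6*(9 + D)) = -D/(3*(9 + D)))
-71 + n(10)*12 = -71 - 1*10/(27 + 3*10)*12 = -71 - 1*10/(27 + 30)*12 = -71 - 1*10/57*12 = -71 - 1*10*1/57*12 = -71 - 10/57*12 = -71 - 40/19 = -1389/19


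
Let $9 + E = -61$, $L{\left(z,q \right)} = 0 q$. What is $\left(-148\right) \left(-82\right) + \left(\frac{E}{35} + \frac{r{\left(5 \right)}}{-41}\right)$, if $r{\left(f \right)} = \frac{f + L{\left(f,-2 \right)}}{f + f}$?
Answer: $\frac{994987}{82} \approx 12134.0$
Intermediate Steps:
$L{\left(z,q \right)} = 0$
$E = -70$ ($E = -9 - 61 = -70$)
$r{\left(f \right)} = \frac{1}{2}$ ($r{\left(f \right)} = \frac{f + 0}{f + f} = \frac{f}{2 f} = f \frac{1}{2 f} = \frac{1}{2}$)
$\left(-148\right) \left(-82\right) + \left(\frac{E}{35} + \frac{r{\left(5 \right)}}{-41}\right) = \left(-148\right) \left(-82\right) + \left(- \frac{70}{35} + \frac{1}{2 \left(-41\right)}\right) = 12136 + \left(\left(-70\right) \frac{1}{35} + \frac{1}{2} \left(- \frac{1}{41}\right)\right) = 12136 - \frac{165}{82} = \frac{994987}{82}$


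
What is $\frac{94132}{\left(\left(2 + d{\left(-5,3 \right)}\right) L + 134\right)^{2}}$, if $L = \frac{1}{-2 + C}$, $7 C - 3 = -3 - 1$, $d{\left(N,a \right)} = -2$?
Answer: $\frac{23533}{4489} \approx 5.2424$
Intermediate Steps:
$C = - \frac{1}{7}$ ($C = \frac{3}{7} + \frac{-3 - 1}{7} = \frac{3}{7} + \frac{1}{7} \left(-4\right) = \frac{3}{7} - \frac{4}{7} = - \frac{1}{7} \approx -0.14286$)
$L = - \frac{7}{15}$ ($L = \frac{1}{-2 - \frac{1}{7}} = \frac{1}{- \frac{15}{7}} = - \frac{7}{15} \approx -0.46667$)
$\frac{94132}{\left(\left(2 + d{\left(-5,3 \right)}\right) L + 134\right)^{2}} = \frac{94132}{\left(\left(2 - 2\right) \left(- \frac{7}{15}\right) + 134\right)^{2}} = \frac{94132}{\left(0 \left(- \frac{7}{15}\right) + 134\right)^{2}} = \frac{94132}{\left(0 + 134\right)^{2}} = \frac{94132}{134^{2}} = \frac{94132}{17956} = 94132 \cdot \frac{1}{17956} = \frac{23533}{4489}$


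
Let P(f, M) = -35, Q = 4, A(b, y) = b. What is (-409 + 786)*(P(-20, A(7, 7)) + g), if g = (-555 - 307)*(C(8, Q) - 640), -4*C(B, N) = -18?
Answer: 206507782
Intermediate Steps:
C(B, N) = 9/2 (C(B, N) = -¼*(-18) = 9/2)
g = 547801 (g = (-555 - 307)*(9/2 - 640) = -862*(-1271/2) = 547801)
(-409 + 786)*(P(-20, A(7, 7)) + g) = (-409 + 786)*(-35 + 547801) = 377*547766 = 206507782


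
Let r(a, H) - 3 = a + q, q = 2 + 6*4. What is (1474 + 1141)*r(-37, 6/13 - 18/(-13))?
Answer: -20920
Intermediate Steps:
q = 26 (q = 2 + 24 = 26)
r(a, H) = 29 + a (r(a, H) = 3 + (a + 26) = 3 + (26 + a) = 29 + a)
(1474 + 1141)*r(-37, 6/13 - 18/(-13)) = (1474 + 1141)*(29 - 37) = 2615*(-8) = -20920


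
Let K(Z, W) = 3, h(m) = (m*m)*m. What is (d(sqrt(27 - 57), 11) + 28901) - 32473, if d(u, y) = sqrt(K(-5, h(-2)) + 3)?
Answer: -3572 + sqrt(6) ≈ -3569.6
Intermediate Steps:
h(m) = m**3 (h(m) = m**2*m = m**3)
d(u, y) = sqrt(6) (d(u, y) = sqrt(3 + 3) = sqrt(6))
(d(sqrt(27 - 57), 11) + 28901) - 32473 = (sqrt(6) + 28901) - 32473 = (28901 + sqrt(6)) - 32473 = -3572 + sqrt(6)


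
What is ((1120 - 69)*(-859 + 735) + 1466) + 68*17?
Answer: -127702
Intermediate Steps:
((1120 - 69)*(-859 + 735) + 1466) + 68*17 = (1051*(-124) + 1466) + 1156 = (-130324 + 1466) + 1156 = -128858 + 1156 = -127702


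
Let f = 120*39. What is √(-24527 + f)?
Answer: I*√19847 ≈ 140.88*I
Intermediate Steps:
f = 4680
√(-24527 + f) = √(-24527 + 4680) = √(-19847) = I*√19847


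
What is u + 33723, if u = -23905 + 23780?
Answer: 33598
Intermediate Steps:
u = -125
u + 33723 = -125 + 33723 = 33598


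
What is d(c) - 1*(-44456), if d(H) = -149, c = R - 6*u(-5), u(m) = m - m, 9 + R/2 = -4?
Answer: 44307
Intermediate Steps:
R = -26 (R = -18 + 2*(-4) = -18 - 8 = -26)
u(m) = 0
c = -26 (c = -26 - 6*0 = -26 + 0 = -26)
d(c) - 1*(-44456) = -149 - 1*(-44456) = -149 + 44456 = 44307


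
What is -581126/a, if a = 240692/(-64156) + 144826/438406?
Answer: 9918063102857/58391602 ≈ 1.6985e+5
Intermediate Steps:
a = -12028670012/3515796917 (a = 240692*(-1/64156) + 144826*(1/438406) = -60173/16039 + 72413/219203 = -12028670012/3515796917 ≈ -3.4213)
-581126/a = -581126/(-12028670012/3515796917) = -581126*(-3515796917/12028670012) = 9918063102857/58391602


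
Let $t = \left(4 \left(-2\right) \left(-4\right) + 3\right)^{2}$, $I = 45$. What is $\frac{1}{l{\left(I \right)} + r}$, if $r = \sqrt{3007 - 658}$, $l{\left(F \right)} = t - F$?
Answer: $\frac{1180}{1390051} - \frac{9 \sqrt{29}}{1390051} \approx 0.00081402$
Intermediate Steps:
$t = 1225$ ($t = \left(\left(-8\right) \left(-4\right) + 3\right)^{2} = \left(32 + 3\right)^{2} = 35^{2} = 1225$)
$l{\left(F \right)} = 1225 - F$
$r = 9 \sqrt{29}$ ($r = \sqrt{2349} = 9 \sqrt{29} \approx 48.466$)
$\frac{1}{l{\left(I \right)} + r} = \frac{1}{\left(1225 - 45\right) + 9 \sqrt{29}} = \frac{1}{1180 + 9 \sqrt{29}}$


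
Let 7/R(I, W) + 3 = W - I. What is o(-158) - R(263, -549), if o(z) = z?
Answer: -128763/815 ≈ -157.99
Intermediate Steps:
R(I, W) = 7/(-3 + W - I) (R(I, W) = 7/(-3 + (W - I)) = 7/(-3 + W - I))
o(-158) - R(263, -549) = -158 - (-7)/(3 + 263 - 1*(-549)) = -158 - (-7)/(3 + 263 + 549) = -158 - (-7)/815 = -158 - 1*(-7/815) = -158 + 7/815 = -128763/815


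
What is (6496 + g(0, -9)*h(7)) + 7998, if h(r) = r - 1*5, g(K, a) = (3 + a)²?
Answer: 14566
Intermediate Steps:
h(r) = -5 + r (h(r) = r - 5 = -5 + r)
(6496 + g(0, -9)*h(7)) + 7998 = (6496 + (3 - 9)²*(-5 + 7)) + 7998 = (6496 + (-6)²*2) + 7998 = (6496 + 36*2) + 7998 = (6496 + 72) + 7998 = 6568 + 7998 = 14566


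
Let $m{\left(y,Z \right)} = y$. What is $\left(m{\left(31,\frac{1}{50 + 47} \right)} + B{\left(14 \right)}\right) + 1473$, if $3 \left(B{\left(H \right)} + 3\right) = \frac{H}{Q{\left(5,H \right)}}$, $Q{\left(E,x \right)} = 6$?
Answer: $\frac{13516}{9} \approx 1501.8$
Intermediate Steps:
$B{\left(H \right)} = -3 + \frac{H}{18}$ ($B{\left(H \right)} = -3 + \frac{H \frac{1}{6}}{3} = -3 + \frac{\frac{1}{6} H}{3} = -3 + \frac{H}{18}$)
$\left(m{\left(31,\frac{1}{50 + 47} \right)} + B{\left(14 \right)}\right) + 1473 = \left(31 + \left(-3 + \frac{1}{18} \cdot 14\right)\right) + 1473 = \left(31 + \left(-3 + \frac{7}{9}\right)\right) + 1473 = \left(31 - \frac{20}{9}\right) + 1473 = \frac{259}{9} + 1473 = \frac{13516}{9}$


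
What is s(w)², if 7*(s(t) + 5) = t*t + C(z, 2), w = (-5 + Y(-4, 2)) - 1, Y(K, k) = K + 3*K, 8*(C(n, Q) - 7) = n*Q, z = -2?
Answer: 829921/196 ≈ 4234.3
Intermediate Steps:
C(n, Q) = 7 + Q*n/8 (C(n, Q) = 7 + (n*Q)/8 = 7 + (Q*n)/8 = 7 + Q*n/8)
Y(K, k) = 4*K
w = -22 (w = (-5 + 4*(-4)) - 1 = (-5 - 16) - 1 = -21 - 1 = -22)
s(t) = -57/14 + t²/7 (s(t) = -5 + (t*t + (7 + (⅛)*2*(-2)))/7 = -5 + (t² + (7 - ½))/7 = -5 + (t² + 13/2)/7 = -5 + (13/2 + t²)/7 = -5 + (13/14 + t²/7) = -57/14 + t²/7)
s(w)² = (-57/14 + (⅐)*(-22)²)² = (-57/14 + (⅐)*484)² = (-57/14 + 484/7)² = (911/14)² = 829921/196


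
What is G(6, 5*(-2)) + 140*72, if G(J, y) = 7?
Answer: 10087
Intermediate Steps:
G(6, 5*(-2)) + 140*72 = 7 + 140*72 = 7 + 10080 = 10087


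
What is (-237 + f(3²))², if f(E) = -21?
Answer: 66564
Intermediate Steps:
(-237 + f(3²))² = (-237 - 21)² = (-258)² = 66564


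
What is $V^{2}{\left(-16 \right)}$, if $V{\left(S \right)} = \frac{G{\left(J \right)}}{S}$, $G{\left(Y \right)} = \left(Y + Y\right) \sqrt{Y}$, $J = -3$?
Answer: $- \frac{27}{64} \approx -0.42188$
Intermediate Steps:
$G{\left(Y \right)} = 2 Y^{\frac{3}{2}}$ ($G{\left(Y \right)} = 2 Y \sqrt{Y} = 2 Y^{\frac{3}{2}}$)
$V{\left(S \right)} = - \frac{6 i \sqrt{3}}{S}$ ($V{\left(S \right)} = \frac{2 \left(-3\right)^{\frac{3}{2}}}{S} = \frac{2 \left(- 3 i \sqrt{3}\right)}{S} = \frac{\left(-6\right) i \sqrt{3}}{S} = - \frac{6 i \sqrt{3}}{S}$)
$V^{2}{\left(-16 \right)} = \left(- \frac{6 i \sqrt{3}}{-16}\right)^{2} = \left(\left(-6\right) i \sqrt{3} \left(- \frac{1}{16}\right)\right)^{2} = \left(\frac{3 i \sqrt{3}}{8}\right)^{2} = - \frac{27}{64}$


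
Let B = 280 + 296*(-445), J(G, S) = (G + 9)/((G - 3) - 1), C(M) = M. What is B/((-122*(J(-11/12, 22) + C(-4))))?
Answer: -3877480/20313 ≈ -190.89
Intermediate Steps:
J(G, S) = (9 + G)/(-4 + G) (J(G, S) = (9 + G)/((-3 + G) - 1) = (9 + G)/(-4 + G))
B = -131440 (B = 280 - 131720 = -131440)
B/((-122*(J(-11/12, 22) + C(-4)))) = -131440*(-1/(122*((9 - 11/12)/(-4 - 11/12) - 4))) = -131440*(-1/(122*((97/12)/(-59/12) - 4))) = -131440*(-1/(122*(-12/59*97/12 - 4))) = -131440*(-1/(122*(-97/59 - 4))) = -131440/((-122*(-333/59))) = -131440/40626/59 = -131440*59/40626 = -3877480/20313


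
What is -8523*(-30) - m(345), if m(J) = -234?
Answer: 255924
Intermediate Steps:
-8523*(-30) - m(345) = -8523*(-30) - 1*(-234) = 255690 + 234 = 255924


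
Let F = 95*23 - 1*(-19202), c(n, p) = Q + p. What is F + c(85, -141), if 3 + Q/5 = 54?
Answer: 21501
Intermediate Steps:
Q = 255 (Q = -15 + 5*54 = -15 + 270 = 255)
c(n, p) = 255 + p
F = 21387 (F = 2185 + 19202 = 21387)
F + c(85, -141) = 21387 + (255 - 141) = 21387 + 114 = 21501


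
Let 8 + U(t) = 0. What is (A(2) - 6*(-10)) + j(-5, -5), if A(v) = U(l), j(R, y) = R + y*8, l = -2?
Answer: 7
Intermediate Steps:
U(t) = -8 (U(t) = -8 + 0 = -8)
j(R, y) = R + 8*y
A(v) = -8
(A(2) - 6*(-10)) + j(-5, -5) = (-8 - 6*(-10)) + (-5 + 8*(-5)) = (-8 + 60) + (-5 - 40) = 52 - 45 = 7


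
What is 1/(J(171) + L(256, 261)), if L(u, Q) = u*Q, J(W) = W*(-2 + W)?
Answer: 1/95715 ≈ 1.0448e-5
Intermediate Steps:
L(u, Q) = Q*u
1/(J(171) + L(256, 261)) = 1/(171*(-2 + 171) + 261*256) = 1/(171*169 + 66816) = 1/(28899 + 66816) = 1/95715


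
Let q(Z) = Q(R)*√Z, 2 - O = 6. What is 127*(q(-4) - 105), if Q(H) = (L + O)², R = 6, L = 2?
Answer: -13335 + 1016*I ≈ -13335.0 + 1016.0*I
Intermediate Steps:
O = -4 (O = 2 - 1*6 = 2 - 6 = -4)
Q(H) = 4 (Q(H) = (2 - 4)² = (-2)² = 4)
q(Z) = 4*√Z
127*(q(-4) - 105) = 127*(4*√(-4) - 105) = 127*(4*(2*I) - 105) = 127*(8*I - 105) = 127*(-105 + 8*I) = -13335 + 1016*I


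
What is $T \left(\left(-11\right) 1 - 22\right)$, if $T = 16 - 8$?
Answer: $-264$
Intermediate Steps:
$T = 8$ ($T = 16 - 8 = 8$)
$T \left(\left(-11\right) 1 - 22\right) = 8 \left(\left(-11\right) 1 - 22\right) = 8 \left(-11 - 22\right) = 8 \left(-33\right) = -264$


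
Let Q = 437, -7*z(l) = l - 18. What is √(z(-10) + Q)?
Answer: 21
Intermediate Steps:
z(l) = 18/7 - l/7 (z(l) = -(l - 18)/7 = -(-18 + l)/7 = 18/7 - l/7)
√(z(-10) + Q) = √((18/7 - ⅐*(-10)) + 437) = √((18/7 + 10/7) + 437) = √(4 + 437) = √441 = 21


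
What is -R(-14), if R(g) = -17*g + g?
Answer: -224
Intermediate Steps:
R(g) = -16*g
-R(-14) = -(-16)*(-14) = -1*224 = -224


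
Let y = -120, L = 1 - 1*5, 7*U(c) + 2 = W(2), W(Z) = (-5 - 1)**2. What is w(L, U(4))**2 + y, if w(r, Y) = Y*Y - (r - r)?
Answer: 1048216/2401 ≈ 436.57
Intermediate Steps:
W(Z) = 36 (W(Z) = (-6)**2 = 36)
U(c) = 34/7 (U(c) = -2/7 + (1/7)*36 = -2/7 + 36/7 = 34/7)
L = -4 (L = 1 - 5 = -4)
w(r, Y) = Y**2 (w(r, Y) = Y**2 - 1*0 = Y**2 + 0 = Y**2)
w(L, U(4))**2 + y = ((34/7)**2)**2 - 120 = (1156/49)**2 - 120 = 1336336/2401 - 120 = 1048216/2401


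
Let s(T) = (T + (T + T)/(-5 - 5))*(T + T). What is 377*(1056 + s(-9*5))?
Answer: 1619592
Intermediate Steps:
s(T) = 8*T²/5 (s(T) = (T + (2*T)/(-10))*(2*T) = (T + (2*T)*(-⅒))*(2*T) = (T - T/5)*(2*T) = (4*T/5)*(2*T) = 8*T²/5)
377*(1056 + s(-9*5)) = 377*(1056 + 8*(-9*5)²/5) = 377*(1056 + (8/5)*(-45)²) = 377*(1056 + (8/5)*2025) = 377*(1056 + 3240) = 377*4296 = 1619592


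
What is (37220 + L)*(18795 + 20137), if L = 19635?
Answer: 2213478860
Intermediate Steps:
(37220 + L)*(18795 + 20137) = (37220 + 19635)*(18795 + 20137) = 56855*38932 = 2213478860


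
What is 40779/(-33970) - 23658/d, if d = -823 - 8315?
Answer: 71837293/51736310 ≈ 1.3885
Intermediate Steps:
d = -9138
40779/(-33970) - 23658/d = 40779/(-33970) - 23658/(-9138) = 40779*(-1/33970) - 23658*(-1/9138) = -40779/33970 + 3943/1523 = 71837293/51736310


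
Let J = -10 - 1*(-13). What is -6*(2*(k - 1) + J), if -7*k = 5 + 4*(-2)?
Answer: -78/7 ≈ -11.143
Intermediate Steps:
k = 3/7 (k = -(5 + 4*(-2))/7 = -(5 - 8)/7 = -1/7*(-3) = 3/7 ≈ 0.42857)
J = 3 (J = -10 + 13 = 3)
-6*(2*(k - 1) + J) = -6*(2*(3/7 - 1) + 3) = -6*(2*(-4/7) + 3) = -6*(-8/7 + 3) = -6*13/7 = -78/7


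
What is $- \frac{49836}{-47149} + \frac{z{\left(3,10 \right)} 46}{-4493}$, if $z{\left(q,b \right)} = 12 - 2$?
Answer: $\frac{202224608}{211840457} \approx 0.95461$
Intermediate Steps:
$z{\left(q,b \right)} = 10$ ($z{\left(q,b \right)} = 12 - 2 = 10$)
$- \frac{49836}{-47149} + \frac{z{\left(3,10 \right)} 46}{-4493} = - \frac{49836}{-47149} + \frac{10 \cdot 46}{-4493} = \left(-49836\right) \left(- \frac{1}{47149}\right) + 460 \left(- \frac{1}{4493}\right) = \frac{49836}{47149} - \frac{460}{4493} = \frac{202224608}{211840457}$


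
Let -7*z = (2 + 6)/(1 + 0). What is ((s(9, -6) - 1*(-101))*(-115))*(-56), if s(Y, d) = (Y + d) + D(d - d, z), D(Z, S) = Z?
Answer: 669760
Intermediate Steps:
z = -8/7 (z = -(2 + 6)/(7*(1 + 0)) = -8/(7*1) = -8/7 ≈ -1.1429)
s(Y, d) = Y + d (s(Y, d) = (Y + d) + (d - d) = (Y + d) + 0 = Y + d)
((s(9, -6) - 1*(-101))*(-115))*(-56) = (((9 - 6) - 1*(-101))*(-115))*(-56) = ((3 + 101)*(-115))*(-56) = (104*(-115))*(-56) = -11960*(-56) = 669760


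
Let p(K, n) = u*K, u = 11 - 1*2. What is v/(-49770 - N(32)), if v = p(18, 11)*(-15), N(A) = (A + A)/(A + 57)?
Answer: 108135/2214797 ≈ 0.048824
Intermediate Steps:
N(A) = 2*A/(57 + A) (N(A) = (2*A)/(57 + A) = 2*A/(57 + A))
u = 9 (u = 11 - 2 = 9)
p(K, n) = 9*K
v = -2430 (v = (9*18)*(-15) = 162*(-15) = -2430)
v/(-49770 - N(32)) = -2430/(-49770 - 2*32/(57 + 32)) = -2430/(-49770 - 2*32/89) = -2430/(-49770 - 1*64/89) = -2430/(-49770 - 64/89) = -2430/(-4429594/89) = -2430*(-89/4429594) = 108135/2214797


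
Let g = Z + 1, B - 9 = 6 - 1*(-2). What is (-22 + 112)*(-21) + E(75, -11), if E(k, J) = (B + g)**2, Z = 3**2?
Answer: -1161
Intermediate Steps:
Z = 9
B = 17 (B = 9 + (6 - 1*(-2)) = 9 + (6 + 2) = 9 + 8 = 17)
g = 10 (g = 9 + 1 = 10)
E(k, J) = 729 (E(k, J) = (17 + 10)**2 = 27**2 = 729)
(-22 + 112)*(-21) + E(75, -11) = (-22 + 112)*(-21) + 729 = 90*(-21) + 729 = -1890 + 729 = -1161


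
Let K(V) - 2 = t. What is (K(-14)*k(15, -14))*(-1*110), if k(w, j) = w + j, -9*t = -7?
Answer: -2750/9 ≈ -305.56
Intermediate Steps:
t = 7/9 (t = -1/9*(-7) = 7/9 ≈ 0.77778)
k(w, j) = j + w
K(V) = 25/9 (K(V) = 2 + 7/9 = 25/9)
(K(-14)*k(15, -14))*(-1*110) = (25*(-14 + 15)/9)*(-1*110) = ((25/9)*1)*(-110) = (25/9)*(-110) = -2750/9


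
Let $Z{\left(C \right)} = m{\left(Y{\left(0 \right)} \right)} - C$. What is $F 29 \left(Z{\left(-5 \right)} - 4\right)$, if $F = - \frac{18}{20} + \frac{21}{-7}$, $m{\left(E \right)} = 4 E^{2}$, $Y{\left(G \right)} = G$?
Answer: $- \frac{1131}{10} \approx -113.1$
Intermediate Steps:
$Z{\left(C \right)} = - C$ ($Z{\left(C \right)} = 4 \cdot 0^{2} - C = 4 \cdot 0 - C = 0 - C = - C$)
$F = - \frac{39}{10}$ ($F = \left(-18\right) \frac{1}{20} + 21 \left(- \frac{1}{7}\right) = - \frac{9}{10} - 3 = - \frac{39}{10} \approx -3.9$)
$F 29 \left(Z{\left(-5 \right)} - 4\right) = \left(- \frac{39}{10}\right) 29 \left(\left(-1\right) \left(-5\right) - 4\right) = - \frac{1131 \left(5 - 4\right)}{10} = \left(- \frac{1131}{10}\right) 1 = - \frac{1131}{10}$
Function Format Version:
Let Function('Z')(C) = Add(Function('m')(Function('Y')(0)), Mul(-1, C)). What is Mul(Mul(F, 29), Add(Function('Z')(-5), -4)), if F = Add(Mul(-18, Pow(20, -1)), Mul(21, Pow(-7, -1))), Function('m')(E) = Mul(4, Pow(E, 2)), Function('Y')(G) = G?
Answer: Rational(-1131, 10) ≈ -113.10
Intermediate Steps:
Function('Z')(C) = Mul(-1, C) (Function('Z')(C) = Add(Mul(4, Pow(0, 2)), Mul(-1, C)) = Add(Mul(4, 0), Mul(-1, C)) = Add(0, Mul(-1, C)) = Mul(-1, C))
F = Rational(-39, 10) (F = Add(Mul(-18, Rational(1, 20)), Mul(21, Rational(-1, 7))) = Add(Rational(-9, 10), -3) = Rational(-39, 10) ≈ -3.9000)
Mul(Mul(F, 29), Add(Function('Z')(-5), -4)) = Mul(Mul(Rational(-39, 10), 29), Add(Mul(-1, -5), -4)) = Mul(Rational(-1131, 10), Add(5, -4)) = Mul(Rational(-1131, 10), 1) = Rational(-1131, 10)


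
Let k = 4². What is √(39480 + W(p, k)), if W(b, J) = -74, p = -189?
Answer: √39406 ≈ 198.51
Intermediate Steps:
k = 16
√(39480 + W(p, k)) = √(39480 - 74) = √39406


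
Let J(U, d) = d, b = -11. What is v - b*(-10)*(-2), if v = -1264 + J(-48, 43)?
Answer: -1001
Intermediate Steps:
v = -1221 (v = -1264 + 43 = -1221)
v - b*(-10)*(-2) = -1221 - (-11*(-10))*(-2) = -1221 - 110*(-2) = -1221 - 1*(-220) = -1221 + 220 = -1001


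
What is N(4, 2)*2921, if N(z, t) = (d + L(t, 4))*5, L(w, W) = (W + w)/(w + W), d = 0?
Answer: 14605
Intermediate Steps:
L(w, W) = 1 (L(w, W) = (W + w)/(W + w) = 1)
N(z, t) = 5 (N(z, t) = (0 + 1)*5 = 1*5 = 5)
N(4, 2)*2921 = 5*2921 = 14605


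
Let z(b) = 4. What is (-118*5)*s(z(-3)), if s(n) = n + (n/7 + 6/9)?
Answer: -64900/21 ≈ -3090.5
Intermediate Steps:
s(n) = ⅔ + 8*n/7 (s(n) = n + (n*(⅐) + 6*(⅑)) = n + (n/7 + ⅔) = n + (⅔ + n/7) = ⅔ + 8*n/7)
(-118*5)*s(z(-3)) = (-118*5)*(⅔ + (8/7)*4) = -590*(⅔ + 32/7) = -590*110/21 = -64900/21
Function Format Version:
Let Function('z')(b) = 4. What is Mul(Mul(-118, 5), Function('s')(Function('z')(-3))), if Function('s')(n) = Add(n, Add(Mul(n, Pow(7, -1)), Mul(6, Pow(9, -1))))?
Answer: Rational(-64900, 21) ≈ -3090.5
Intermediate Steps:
Function('s')(n) = Add(Rational(2, 3), Mul(Rational(8, 7), n)) (Function('s')(n) = Add(n, Add(Mul(n, Rational(1, 7)), Mul(6, Rational(1, 9)))) = Add(n, Add(Mul(Rational(1, 7), n), Rational(2, 3))) = Add(n, Add(Rational(2, 3), Mul(Rational(1, 7), n))) = Add(Rational(2, 3), Mul(Rational(8, 7), n)))
Mul(Mul(-118, 5), Function('s')(Function('z')(-3))) = Mul(Mul(-118, 5), Add(Rational(2, 3), Mul(Rational(8, 7), 4))) = Mul(-590, Add(Rational(2, 3), Rational(32, 7))) = Mul(-590, Rational(110, 21)) = Rational(-64900, 21)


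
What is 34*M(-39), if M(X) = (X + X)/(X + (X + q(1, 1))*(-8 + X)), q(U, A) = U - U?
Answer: -34/23 ≈ -1.4783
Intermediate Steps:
q(U, A) = 0
M(X) = 2*X/(X + X*(-8 + X)) (M(X) = (X + X)/(X + (X + 0)*(-8 + X)) = (2*X)/(X + X*(-8 + X)) = 2*X/(X + X*(-8 + X)))
34*M(-39) = 34*(2/(-7 - 39)) = 34*(2/(-46)) = 34*(2*(-1/46)) = 34*(-1/23) = -34/23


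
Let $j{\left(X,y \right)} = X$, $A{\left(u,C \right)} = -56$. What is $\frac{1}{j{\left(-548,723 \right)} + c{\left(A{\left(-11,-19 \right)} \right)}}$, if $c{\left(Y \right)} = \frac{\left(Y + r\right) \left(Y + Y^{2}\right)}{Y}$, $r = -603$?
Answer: $\frac{1}{35697} \approx 2.8014 \cdot 10^{-5}$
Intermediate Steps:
$c{\left(Y \right)} = \frac{\left(-603 + Y\right) \left(Y + Y^{2}\right)}{Y}$ ($c{\left(Y \right)} = \frac{\left(Y - 603\right) \left(Y + Y^{2}\right)}{Y} = \frac{\left(-603 + Y\right) \left(Y + Y^{2}\right)}{Y}$)
$\frac{1}{j{\left(-548,723 \right)} + c{\left(A{\left(-11,-19 \right)} \right)}} = \frac{1}{-548 - \left(-33109 - 3136\right)} = \frac{1}{-548 + \left(-603 + 3136 + 33712\right)} = \frac{1}{-548 + 36245} = \frac{1}{35697}$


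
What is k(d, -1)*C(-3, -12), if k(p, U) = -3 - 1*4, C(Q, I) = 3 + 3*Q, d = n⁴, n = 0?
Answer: 42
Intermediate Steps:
d = 0 (d = 0⁴ = 0)
k(p, U) = -7 (k(p, U) = -3 - 4 = -7)
k(d, -1)*C(-3, -12) = -7*(3 + 3*(-3)) = -7*(3 - 9) = -7*(-6) = 42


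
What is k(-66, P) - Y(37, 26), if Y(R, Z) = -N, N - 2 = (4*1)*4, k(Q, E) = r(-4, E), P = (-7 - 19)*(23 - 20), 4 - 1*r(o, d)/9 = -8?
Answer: 126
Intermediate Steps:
r(o, d) = 108 (r(o, d) = 36 - 9*(-8) = 36 + 72 = 108)
P = -78 (P = -26*3 = -78)
k(Q, E) = 108
N = 18 (N = 2 + (4*1)*4 = 2 + 4*4 = 2 + 16 = 18)
Y(R, Z) = -18 (Y(R, Z) = -1*18 = -18)
k(-66, P) - Y(37, 26) = 108 - 1*(-18) = 108 + 18 = 126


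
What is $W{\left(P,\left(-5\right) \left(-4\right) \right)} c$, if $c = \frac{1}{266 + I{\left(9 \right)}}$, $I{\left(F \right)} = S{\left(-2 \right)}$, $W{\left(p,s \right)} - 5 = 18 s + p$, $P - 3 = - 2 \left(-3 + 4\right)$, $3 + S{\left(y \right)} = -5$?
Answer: $\frac{61}{43} \approx 1.4186$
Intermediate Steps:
$S{\left(y \right)} = -8$ ($S{\left(y \right)} = -3 - 5 = -8$)
$P = 1$ ($P = 3 - 2 \left(-3 + 4\right) = 3 - 2 = 1$)
$W{\left(p,s \right)} = 5 + p + 18 s$ ($W{\left(p,s \right)} = 5 + \left(18 s + p\right) = 5 + \left(p + 18 s\right) = 5 + p + 18 s$)
$I{\left(F \right)} = -8$
$c = \frac{1}{258}$ ($c = \frac{1}{266 - 8} = \frac{1}{258} \approx 0.003876$)
$W{\left(P,\left(-5\right) \left(-4\right) \right)} c = \left(5 + 1 + 18 \left(\left(-5\right) \left(-4\right)\right)\right) \frac{1}{258} = \left(5 + 1 + 18 \cdot 20\right) \frac{1}{258} = \left(5 + 1 + 360\right) \frac{1}{258} = 366 \cdot \frac{1}{258} = \frac{61}{43}$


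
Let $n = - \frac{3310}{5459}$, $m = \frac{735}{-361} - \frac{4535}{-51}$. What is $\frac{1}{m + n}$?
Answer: $\frac{100505649}{8671548940} \approx 0.01159$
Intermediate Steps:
$m = \frac{1599650}{18411}$ ($m = 735 \left(- \frac{1}{361}\right) - - \frac{4535}{51} = - \frac{735}{361} + \frac{4535}{51} = \frac{1599650}{18411} \approx 86.885$)
$n = - \frac{3310}{5459}$ ($n = \left(-3310\right) \frac{1}{5459} = - \frac{3310}{5459} \approx -0.60634$)
$\frac{1}{m + n} = \frac{1}{\frac{1599650}{18411} - \frac{3310}{5459}} = \frac{1}{\frac{8671548940}{100505649}} = \frac{100505649}{8671548940}$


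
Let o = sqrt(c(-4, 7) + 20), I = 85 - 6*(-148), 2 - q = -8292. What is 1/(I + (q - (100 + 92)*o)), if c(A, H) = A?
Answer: 1/8499 ≈ 0.00011766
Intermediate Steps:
q = 8294 (q = 2 - 1*(-8292) = 2 + 8292 = 8294)
I = 973 (I = 85 + 888 = 973)
o = 4 (o = sqrt(-4 + 20) = sqrt(16) = 4)
1/(I + (q - (100 + 92)*o)) = 1/(973 + (8294 - (100 + 92)*4)) = 1/(973 + (8294 - 192*4)) = 1/(973 + (8294 - 1*768)) = 1/(973 + (8294 - 768)) = 1/(973 + 7526) = 1/8499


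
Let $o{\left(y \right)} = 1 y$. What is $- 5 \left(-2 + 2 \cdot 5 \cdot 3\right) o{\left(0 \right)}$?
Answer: $0$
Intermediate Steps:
$o{\left(y \right)} = y$
$- 5 \left(-2 + 2 \cdot 5 \cdot 3\right) o{\left(0 \right)} = - 5 \left(-2 + 2 \cdot 5 \cdot 3\right) 0 = - 5 \left(-2 + 2 \cdot 15\right) 0 = - 5 \left(-2 + 30\right) 0 = \left(-5\right) 28 \cdot 0 = \left(-140\right) 0 = 0$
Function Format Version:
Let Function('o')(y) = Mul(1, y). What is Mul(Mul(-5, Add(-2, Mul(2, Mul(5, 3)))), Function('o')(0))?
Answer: 0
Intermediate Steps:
Function('o')(y) = y
Mul(Mul(-5, Add(-2, Mul(2, Mul(5, 3)))), Function('o')(0)) = Mul(Mul(-5, Add(-2, Mul(2, Mul(5, 3)))), 0) = Mul(Mul(-5, Add(-2, Mul(2, 15))), 0) = Mul(Mul(-5, Add(-2, 30)), 0) = Mul(Mul(-5, 28), 0) = Mul(-140, 0) = 0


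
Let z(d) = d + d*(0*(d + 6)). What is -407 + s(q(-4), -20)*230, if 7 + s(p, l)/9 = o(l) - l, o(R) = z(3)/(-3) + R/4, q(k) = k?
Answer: 14083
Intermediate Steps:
z(d) = d (z(d) = d + d*(0*(6 + d)) = d + d*0 = d + 0 = d)
o(R) = -1 + R/4 (o(R) = 3/(-3) + R/4 = 3*(-1/3) + R*(1/4) = -1 + R/4)
s(p, l) = -72 - 27*l/4 (s(p, l) = -63 + 9*((-1 + l/4) - l) = -63 + 9*(-1 - 3*l/4) = -63 + (-9 - 27*l/4) = -72 - 27*l/4)
-407 + s(q(-4), -20)*230 = -407 + (-72 - 27/4*(-20))*230 = -407 + (-72 + 135)*230 = -407 + 63*230 = -407 + 14490 = 14083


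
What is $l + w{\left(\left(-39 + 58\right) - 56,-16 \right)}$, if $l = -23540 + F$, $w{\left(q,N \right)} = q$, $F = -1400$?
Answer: $-24977$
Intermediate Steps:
$l = -24940$ ($l = -23540 - 1400 = -24940$)
$l + w{\left(\left(-39 + 58\right) - 56,-16 \right)} = -24940 + \left(\left(-39 + 58\right) - 56\right) = -24940 + \left(19 - 56\right) = -24940 - 37 = -24977$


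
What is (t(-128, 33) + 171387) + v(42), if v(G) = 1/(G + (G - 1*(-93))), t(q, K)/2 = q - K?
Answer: 30278506/177 ≈ 1.7107e+5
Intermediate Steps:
t(q, K) = -2*K + 2*q (t(q, K) = 2*(q - K) = -2*K + 2*q)
v(G) = 1/(93 + 2*G) (v(G) = 1/(G + (G + 93)) = 1/(G + (93 + G)) = 1/(93 + 2*G))
(t(-128, 33) + 171387) + v(42) = ((-2*33 + 2*(-128)) + 171387) + 1/(93 + 2*42) = ((-66 - 256) + 171387) + 1/(93 + 84) = (-322 + 171387) + 1/177 = 171065 + 1/177 = 30278506/177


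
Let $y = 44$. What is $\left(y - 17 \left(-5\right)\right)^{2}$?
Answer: $16641$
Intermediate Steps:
$\left(y - 17 \left(-5\right)\right)^{2} = \left(44 - 17 \left(-5\right)\right)^{2} = \left(44 - -85\right)^{2} = \left(44 + 85\right)^{2} = 129^{2} = 16641$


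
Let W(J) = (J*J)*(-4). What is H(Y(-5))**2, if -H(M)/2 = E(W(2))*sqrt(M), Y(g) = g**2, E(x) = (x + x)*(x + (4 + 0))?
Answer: 14745600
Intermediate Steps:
W(J) = -4*J**2 (W(J) = J**2*(-4) = -4*J**2)
E(x) = 2*x*(4 + x) (E(x) = (2*x)*(x + 4) = (2*x)*(4 + x) = 2*x*(4 + x))
H(M) = -768*sqrt(M) (H(M) = -2*2*(-4*2**2)*(4 - 4*2**2)*sqrt(M) = -2*2*(-4*4)*(4 - 4*4)*sqrt(M) = -2*2*(-16)*(4 - 16)*sqrt(M) = -2*2*(-16)*(-12)*sqrt(M) = -768*sqrt(M))
H(Y(-5))**2 = (-768*sqrt((-5)**2))**2 = (-768*sqrt(25))**2 = (-768*5)**2 = (-3840)**2 = 14745600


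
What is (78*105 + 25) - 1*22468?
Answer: -14253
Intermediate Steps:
(78*105 + 25) - 1*22468 = (8190 + 25) - 22468 = 8215 - 22468 = -14253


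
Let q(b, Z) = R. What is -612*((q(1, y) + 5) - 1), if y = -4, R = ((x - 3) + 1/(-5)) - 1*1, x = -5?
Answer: 15912/5 ≈ 3182.4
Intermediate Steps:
R = -46/5 (R = ((-5 - 3) + 1/(-5)) - 1*1 = (-8 - ⅕) - 1 = -41/5 - 1 = -46/5 ≈ -9.2000)
q(b, Z) = -46/5
-612*((q(1, y) + 5) - 1) = -612*((-46/5 + 5) - 1) = -612*(-21/5 - 1) = -612*(-26/5) = 15912/5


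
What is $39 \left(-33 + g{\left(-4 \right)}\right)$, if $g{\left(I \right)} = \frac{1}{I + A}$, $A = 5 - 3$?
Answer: $- \frac{2613}{2} \approx -1306.5$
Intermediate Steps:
$A = 2$ ($A = 5 - 3 = 2$)
$g{\left(I \right)} = \frac{1}{2 + I}$ ($g{\left(I \right)} = \frac{1}{I + 2} = \frac{1}{2 + I}$)
$39 \left(-33 + g{\left(-4 \right)}\right) = 39 \left(-33 + \frac{1}{2 - 4}\right) = 39 \left(-33 + \frac{1}{-2}\right) = 39 \left(-33 - \frac{1}{2}\right) = 39 \left(- \frac{67}{2}\right) = - \frac{2613}{2}$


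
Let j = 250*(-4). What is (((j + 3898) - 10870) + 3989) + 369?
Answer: -3614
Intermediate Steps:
j = -1000
(((j + 3898) - 10870) + 3989) + 369 = (((-1000 + 3898) - 10870) + 3989) + 369 = ((2898 - 10870) + 3989) + 369 = (-7972 + 3989) + 369 = -3983 + 369 = -3614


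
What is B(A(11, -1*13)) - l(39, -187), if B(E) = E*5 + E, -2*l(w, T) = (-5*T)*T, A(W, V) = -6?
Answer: -174917/2 ≈ -87459.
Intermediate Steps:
l(w, T) = 5*T**2/2 (l(w, T) = -(-5*T)*T/2 = -(-5)*T**2/2 = 5*T**2/2)
B(E) = 6*E (B(E) = 5*E + E = 6*E)
B(A(11, -1*13)) - l(39, -187) = 6*(-6) - 5*(-187)**2/2 = -36 - 5*34969/2 = -36 - 1*174845/2 = -36 - 174845/2 = -174917/2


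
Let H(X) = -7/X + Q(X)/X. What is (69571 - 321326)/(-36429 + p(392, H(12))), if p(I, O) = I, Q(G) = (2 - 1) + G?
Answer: 251755/36037 ≈ 6.9860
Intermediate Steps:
Q(G) = 1 + G
H(X) = -7/X + (1 + X)/X
(69571 - 321326)/(-36429 + p(392, H(12))) = (69571 - 321326)/(-36429 + 392) = -251755/(-36037) = -251755*(-1/36037) = 251755/36037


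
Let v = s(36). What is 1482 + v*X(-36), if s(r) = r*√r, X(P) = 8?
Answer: 3210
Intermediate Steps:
s(r) = r^(3/2)
v = 216 (v = 36^(3/2) = 216)
1482 + v*X(-36) = 1482 + 216*8 = 1482 + 1728 = 3210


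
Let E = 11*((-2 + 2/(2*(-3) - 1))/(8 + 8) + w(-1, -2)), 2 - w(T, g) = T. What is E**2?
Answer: 48400/49 ≈ 987.75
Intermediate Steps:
w(T, g) = 2 - T
E = 220/7 (E = 11*((-2 + 2/(2*(-3) - 1))/(8 + 8) + (2 - 1*(-1))) = 11*((-2 + 2/(-6 - 1))/16 + (2 + 1)) = 11*((-2 + 2/(-7))*(1/16) + 3) = 11*((-2 + 2*(-1/7))*(1/16) + 3) = 11*((-2 - 2/7)*(1/16) + 3) = 11*(-16/7*1/16 + 3) = 11*(-1/7 + 3) = 11*(20/7) = 220/7 ≈ 31.429)
E**2 = (220/7)**2 = 48400/49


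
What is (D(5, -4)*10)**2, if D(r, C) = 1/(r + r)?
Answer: 1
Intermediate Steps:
D(r, C) = 1/(2*r)
(D(5, -4)*10)**2 = (((1/2)/5)*10)**2 = (((1/2)*(1/5))*10)**2 = ((1/10)*10)**2 = 1**2 = 1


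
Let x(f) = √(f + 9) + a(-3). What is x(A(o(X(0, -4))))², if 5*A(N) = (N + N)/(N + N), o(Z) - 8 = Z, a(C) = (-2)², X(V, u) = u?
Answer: (20 + √230)²/25 ≈ 49.465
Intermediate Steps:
a(C) = 4
o(Z) = 8 + Z
A(N) = ⅕ (A(N) = ((N + N)/(N + N))/5 = ((2*N)/((2*N)))/5 = ((2*N)*(1/(2*N)))/5 = (⅕)*1 = ⅕)
x(f) = 4 + √(9 + f) (x(f) = √(f + 9) + 4 = √(9 + f) + 4 = 4 + √(9 + f))
x(A(o(X(0, -4))))² = (4 + √(9 + ⅕))² = (4 + √(46/5))² = (4 + √230/5)²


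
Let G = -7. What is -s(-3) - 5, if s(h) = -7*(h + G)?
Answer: -75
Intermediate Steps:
s(h) = 49 - 7*h (s(h) = -7*(h - 7) = -7*(-7 + h) = 49 - 7*h)
-s(-3) - 5 = -(49 - 7*(-3)) - 5 = -(49 + 21) - 5 = -1*70 - 5 = -70 - 5 = -75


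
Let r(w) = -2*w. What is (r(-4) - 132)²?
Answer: 15376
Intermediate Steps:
(r(-4) - 132)² = (-2*(-4) - 132)² = (8 - 132)² = (-124)² = 15376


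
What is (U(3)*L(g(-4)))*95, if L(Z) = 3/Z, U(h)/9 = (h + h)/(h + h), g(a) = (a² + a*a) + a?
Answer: 2565/28 ≈ 91.607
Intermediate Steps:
g(a) = a + 2*a² (g(a) = (a² + a²) + a = 2*a² + a = a + 2*a²)
U(h) = 9 (U(h) = 9*((h + h)/(h + h)) = 9*((2*h)/((2*h))) = 9*((2*h)*(1/(2*h))) = 9*1 = 9)
(U(3)*L(g(-4)))*95 = (9*(3/((-4*(1 + 2*(-4))))))*95 = (9*(3/((-4*(1 - 8)))))*95 = (9*(3/((-4*(-7)))))*95 = (9*(3/28))*95 = (27/28)*95 = 2565/28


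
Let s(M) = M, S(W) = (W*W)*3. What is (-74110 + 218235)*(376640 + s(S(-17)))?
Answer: 54408196375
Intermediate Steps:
S(W) = 3*W² (S(W) = W²*3 = 3*W²)
(-74110 + 218235)*(376640 + s(S(-17))) = (-74110 + 218235)*(376640 + 3*(-17)²) = 144125*(376640 + 3*289) = 144125*(376640 + 867) = 144125*377507 = 54408196375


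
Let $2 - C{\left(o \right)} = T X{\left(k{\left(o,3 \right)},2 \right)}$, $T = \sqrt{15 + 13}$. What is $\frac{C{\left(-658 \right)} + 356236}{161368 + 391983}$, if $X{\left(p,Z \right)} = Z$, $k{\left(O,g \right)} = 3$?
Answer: $\frac{356238}{553351} - \frac{4 \sqrt{7}}{553351} \approx 0.64376$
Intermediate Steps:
$T = 2 \sqrt{7}$ ($T = \sqrt{28} = 2 \sqrt{7} \approx 5.2915$)
$C{\left(o \right)} = 2 - 4 \sqrt{7}$ ($C{\left(o \right)} = 2 - 2 \sqrt{7} \cdot 2 = 2 - 4 \sqrt{7}$)
$\frac{C{\left(-658 \right)} + 356236}{161368 + 391983} = \frac{\left(2 - 4 \sqrt{7}\right) + 356236}{161368 + 391983} = \frac{356238 - 4 \sqrt{7}}{553351} = \left(356238 - 4 \sqrt{7}\right) \frac{1}{553351} = \frac{356238}{553351} - \frac{4 \sqrt{7}}{553351}$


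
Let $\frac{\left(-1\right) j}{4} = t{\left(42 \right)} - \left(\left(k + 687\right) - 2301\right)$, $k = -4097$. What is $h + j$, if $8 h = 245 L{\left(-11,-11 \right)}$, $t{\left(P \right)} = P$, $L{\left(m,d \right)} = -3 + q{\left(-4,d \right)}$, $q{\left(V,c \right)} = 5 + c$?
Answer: $- \frac{186301}{8} \approx -23288.0$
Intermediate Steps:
$L{\left(m,d \right)} = 2 + d$ ($L{\left(m,d \right)} = -3 + \left(5 + d\right) = 2 + d$)
$j = -23012$ ($j = - 4 \left(42 - \left(\left(-4097 + 687\right) - 2301\right)\right) = - 4 \left(42 - \left(-3410 - 2301\right)\right) = - 4 \left(42 - -5711\right) = - 4 \left(42 + 5711\right) = \left(-4\right) 5753 = -23012$)
$h = - \frac{2205}{8}$ ($h = \frac{245 \left(2 - 11\right)}{8} = \frac{245 \left(-9\right)}{8} = \frac{1}{8} \left(-2205\right) = - \frac{2205}{8} \approx -275.63$)
$h + j = - \frac{2205}{8} - 23012 = - \frac{186301}{8}$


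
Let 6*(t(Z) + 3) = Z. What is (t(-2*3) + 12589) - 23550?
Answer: -10965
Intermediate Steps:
t(Z) = -3 + Z/6
(t(-2*3) + 12589) - 23550 = ((-3 + (-2*3)/6) + 12589) - 23550 = ((-3 + (⅙)*(-6)) + 12589) - 23550 = ((-3 - 1) + 12589) - 23550 = (-4 + 12589) - 23550 = 12585 - 23550 = -10965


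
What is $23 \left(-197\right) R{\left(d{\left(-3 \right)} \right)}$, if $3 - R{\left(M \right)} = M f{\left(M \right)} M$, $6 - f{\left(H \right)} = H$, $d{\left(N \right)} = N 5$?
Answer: $21395382$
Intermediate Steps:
$d{\left(N \right)} = 5 N$
$f{\left(H \right)} = 6 - H$
$R{\left(M \right)} = 3 - M^{2} \left(6 - M\right)$ ($R{\left(M \right)} = 3 - M \left(6 - M\right) M = 3 - M^{2} \left(6 - M\right)$)
$23 \left(-197\right) R{\left(d{\left(-3 \right)} \right)} = 23 \left(-197\right) \left(3 + \left(5 \left(-3\right)\right)^{2} \left(-6 + 5 \left(-3\right)\right)\right) = - 4531 \left(3 + \left(-15\right)^{2} \left(-6 - 15\right)\right) = - 4531 \left(3 + 225 \left(-21\right)\right) = - 4531 \left(3 - 4725\right) = \left(-4531\right) \left(-4722\right) = 21395382$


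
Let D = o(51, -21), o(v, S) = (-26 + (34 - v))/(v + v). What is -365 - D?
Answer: -37187/102 ≈ -364.58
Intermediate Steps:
o(v, S) = (8 - v)/(2*v) (o(v, S) = (8 - v)/((2*v)) = (8 - v)*(1/(2*v)) = (8 - v)/(2*v))
D = -43/102 (D = (½)*(8 - 1*51)/51 = (½)*(1/51)*(8 - 51) = (½)*(1/51)*(-43) = -43/102 ≈ -0.42157)
-365 - D = -365 - 1*(-43/102) = -365 + 43/102 = -37187/102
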